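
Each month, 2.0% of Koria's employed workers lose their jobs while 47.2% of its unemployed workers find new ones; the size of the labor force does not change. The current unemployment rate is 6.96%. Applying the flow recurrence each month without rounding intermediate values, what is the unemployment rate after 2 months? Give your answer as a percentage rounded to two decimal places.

Unemployment rate after two months ≈ 4.81%.

With a fixed labor force, u_{t+1} = u_t + s·(1−u_t) − f·u_t = u_t·(1−s−f) + s.
Here 1−s−f = 0.508 and s = 0.020.
u_1 = 0.069600 × 0.508 + 0.020 = 0.055357.
u_2 = 0.055357 × 0.508 + 0.020 = 0.048121.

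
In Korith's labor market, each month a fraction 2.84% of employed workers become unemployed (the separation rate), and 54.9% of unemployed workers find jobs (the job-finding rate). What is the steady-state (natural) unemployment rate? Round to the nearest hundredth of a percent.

Steady-state unemployment rate ≈ 4.92%.

At steady state the flows balance: s·E = f·U, so U/(E+U) = s/(s+f).
u* = 2.84 / (2.84 + 54.9) = 2.84 / 57.74 = 4.92%.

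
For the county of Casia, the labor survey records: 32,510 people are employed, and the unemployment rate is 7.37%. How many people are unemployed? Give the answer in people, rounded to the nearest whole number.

About 2,587 are unemployed.

Let U be the number unemployed. The labor force is E + U, and U/(E+U) = 0.0737.
So U = 0.0737 × 32,510 / (1 − 0.0737) = 2395.99 / 0.9263 ≈ 2,587.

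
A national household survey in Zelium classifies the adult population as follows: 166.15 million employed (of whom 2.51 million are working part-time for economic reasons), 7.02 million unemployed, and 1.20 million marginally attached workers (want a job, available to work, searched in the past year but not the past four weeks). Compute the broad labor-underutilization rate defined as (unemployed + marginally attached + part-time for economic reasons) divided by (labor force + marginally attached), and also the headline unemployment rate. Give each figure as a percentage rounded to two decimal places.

Labor force = 166.15 + 7.02 = 173.17 million.
Numerator = 7.02 + 1.20 + 2.51 = 10.73 million.
Denominator = 173.17 + 1.20 = 174.37 million.
Broad rate = 10.73 / 174.37 = 6.15%.
Headline unemployment rate = 7.02 / 173.17 = 4.05%.

Broad underutilization rate ≈ 6.15%; headline unemployment rate ≈ 4.05%.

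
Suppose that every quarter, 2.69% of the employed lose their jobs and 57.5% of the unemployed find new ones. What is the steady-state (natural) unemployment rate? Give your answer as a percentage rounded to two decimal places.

At steady state the flows balance: s·E = f·U, so U/(E+U) = s/(s+f).
u* = 2.69 / (2.69 + 57.5) = 2.69 / 60.19 = 4.47%.

Steady-state unemployment rate ≈ 4.47%.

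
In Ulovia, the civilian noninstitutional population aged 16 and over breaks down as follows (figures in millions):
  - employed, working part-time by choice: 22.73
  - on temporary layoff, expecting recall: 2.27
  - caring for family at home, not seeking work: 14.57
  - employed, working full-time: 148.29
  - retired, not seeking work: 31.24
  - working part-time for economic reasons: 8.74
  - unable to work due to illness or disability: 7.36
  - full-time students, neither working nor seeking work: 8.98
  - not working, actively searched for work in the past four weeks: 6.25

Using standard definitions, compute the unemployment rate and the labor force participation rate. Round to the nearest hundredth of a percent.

Employed = 22.73 + 148.29 + 8.74 = 179.76 million (anyone who worked, including part-time for economic reasons, counts as employed).
Unemployed = 2.27 + 6.25 = 8.52 million (jobless and actively searching, or on temporary layoff).
Labor force = 179.76 + 8.52 = 188.28 million.
Not in labor force = 14.57 + 31.24 + 7.36 + 8.98 = 62.15 million (those not working and not actively searching are outside the labor force).
Civilian working-age population = 188.28 + 62.15 = 250.43 million.
Unemployment rate = 8.52 / 188.28 = 4.53%.
Labor force participation rate = 188.28 / 250.43 = 75.18%.

Unemployment rate ≈ 4.53%; labor force participation rate ≈ 75.18%.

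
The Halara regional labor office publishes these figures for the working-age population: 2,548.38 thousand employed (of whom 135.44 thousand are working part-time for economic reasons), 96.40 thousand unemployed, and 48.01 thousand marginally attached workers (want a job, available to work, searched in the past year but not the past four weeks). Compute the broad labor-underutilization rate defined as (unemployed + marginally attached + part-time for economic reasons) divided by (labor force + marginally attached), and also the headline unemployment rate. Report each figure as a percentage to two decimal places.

Broad underutilization rate ≈ 10.39%; headline unemployment rate ≈ 3.64%.

Labor force = 2,548.38 + 96.40 = 2,644.78 thousand.
Numerator = 96.40 + 48.01 + 135.44 = 279.85 thousand.
Denominator = 2,644.78 + 48.01 = 2,692.79 thousand.
Broad rate = 279.85 / 2,692.79 = 10.39%.
Headline unemployment rate = 96.40 / 2,644.78 = 3.64%.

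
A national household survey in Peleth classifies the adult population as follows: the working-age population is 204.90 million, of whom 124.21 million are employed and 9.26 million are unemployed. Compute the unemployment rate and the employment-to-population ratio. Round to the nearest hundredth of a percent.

Unemployment rate ≈ 6.94%; employment-population ratio ≈ 60.62%.

Labor force = employed + unemployed = 124.21 + 9.26 = 133.47 million.
Unemployment rate = 9.26 / 133.47 = 6.94%.
Employment-population ratio = 124.21 / 204.90 = 60.62%.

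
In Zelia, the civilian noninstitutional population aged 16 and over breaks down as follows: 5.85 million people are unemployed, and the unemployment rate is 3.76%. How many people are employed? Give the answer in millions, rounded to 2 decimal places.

Labor force = U / u = 5.85 / 0.0376 ≈ 155.59 million.
Employed = labor force − unemployed = 155.59 − 5.85 = 149.74 million.

About 149.74 million are employed.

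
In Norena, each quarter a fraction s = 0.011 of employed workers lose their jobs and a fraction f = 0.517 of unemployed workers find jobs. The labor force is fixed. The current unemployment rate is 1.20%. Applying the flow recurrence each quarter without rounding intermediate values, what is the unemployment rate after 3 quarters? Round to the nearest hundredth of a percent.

With a fixed labor force, u_{t+1} = u_t + s·(1−u_t) − f·u_t = u_t·(1−s−f) + s.
Here 1−s−f = 0.472 and s = 0.011.
u_1 = 0.012000 × 0.472 + 0.011 = 0.016664.
u_2 = 0.016664 × 0.472 + 0.011 = 0.018865.
u_3 = 0.018865 × 0.472 + 0.011 = 0.019904.

Unemployment rate after three quarters ≈ 1.99%.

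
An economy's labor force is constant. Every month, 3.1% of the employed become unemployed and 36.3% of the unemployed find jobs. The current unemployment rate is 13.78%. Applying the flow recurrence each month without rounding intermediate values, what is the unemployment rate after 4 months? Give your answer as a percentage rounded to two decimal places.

With a fixed labor force, u_{t+1} = u_t + s·(1−u_t) − f·u_t = u_t·(1−s−f) + s.
Here 1−s−f = 0.606 and s = 0.031.
u_1 = 0.137800 × 0.606 + 0.031 = 0.114507.
u_2 = 0.114507 × 0.606 + 0.031 = 0.100391.
u_3 = 0.100391 × 0.606 + 0.031 = 0.091837.
u_4 = 0.091837 × 0.606 + 0.031 = 0.086653.

Unemployment rate after four months ≈ 8.67%.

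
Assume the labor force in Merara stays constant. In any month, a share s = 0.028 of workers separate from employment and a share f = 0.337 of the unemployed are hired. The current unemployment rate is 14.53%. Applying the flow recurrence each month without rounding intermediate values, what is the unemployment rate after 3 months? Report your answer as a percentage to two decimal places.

With a fixed labor force, u_{t+1} = u_t + s·(1−u_t) − f·u_t = u_t·(1−s−f) + s.
Here 1−s−f = 0.635 and s = 0.028.
u_1 = 0.145300 × 0.635 + 0.028 = 0.120266.
u_2 = 0.120266 × 0.635 + 0.028 = 0.104369.
u_3 = 0.104369 × 0.635 + 0.028 = 0.094274.

Unemployment rate after three months ≈ 9.43%.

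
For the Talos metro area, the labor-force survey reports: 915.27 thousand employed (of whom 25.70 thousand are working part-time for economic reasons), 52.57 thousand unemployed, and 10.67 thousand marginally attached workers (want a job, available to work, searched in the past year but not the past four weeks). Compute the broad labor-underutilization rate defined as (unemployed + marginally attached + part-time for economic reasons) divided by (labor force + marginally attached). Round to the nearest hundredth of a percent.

Labor force = 915.27 + 52.57 = 967.84 thousand.
Numerator = 52.57 + 10.67 + 25.70 = 88.94 thousand.
Denominator = 967.84 + 10.67 = 978.51 thousand.
Broad rate = 88.94 / 978.51 = 9.09%.

Broad underutilization rate ≈ 9.09%.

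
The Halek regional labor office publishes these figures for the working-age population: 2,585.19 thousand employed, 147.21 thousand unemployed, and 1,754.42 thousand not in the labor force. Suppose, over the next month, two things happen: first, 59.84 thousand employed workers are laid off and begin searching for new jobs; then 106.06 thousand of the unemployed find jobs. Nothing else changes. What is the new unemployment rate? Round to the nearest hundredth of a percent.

New unemployment rate ≈ 3.70%.

Initially, labor force = 2,585.19 + 147.21 = 2,732.40 thousand, so u = 147.21/2,732.40 = 5.39%.
After the first change, employed falls and unemployed rises by 59.84; labor force unchanged → E = 2,525.35, U = 207.05, labor force = 2,732.40 thousand.
After the second change, unemployed falls and employed rises by 106.06; labor force unchanged → E = 2,631.41, U = 100.99, labor force = 2,732.40 thousand.
New unemployment rate = 100.99 / 2,732.40 = 3.70%.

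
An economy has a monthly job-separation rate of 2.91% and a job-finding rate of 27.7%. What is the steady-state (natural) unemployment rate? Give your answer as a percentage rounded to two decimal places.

At steady state the flows balance: s·E = f·U, so U/(E+U) = s/(s+f).
u* = 2.91 / (2.91 + 27.7) = 2.91 / 30.61 = 9.51%.

Steady-state unemployment rate ≈ 9.51%.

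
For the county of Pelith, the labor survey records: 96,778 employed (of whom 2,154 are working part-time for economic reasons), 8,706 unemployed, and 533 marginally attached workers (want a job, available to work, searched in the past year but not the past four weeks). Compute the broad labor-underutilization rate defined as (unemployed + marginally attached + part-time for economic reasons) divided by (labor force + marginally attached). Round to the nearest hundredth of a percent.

Broad underutilization rate ≈ 10.75%.

Labor force = 96,778 + 8,706 = 105,484.
Numerator = 8,706 + 533 + 2,154 = 11,393.
Denominator = 105,484 + 533 = 106,017.
Broad rate = 11,393 / 106,017 = 10.75%.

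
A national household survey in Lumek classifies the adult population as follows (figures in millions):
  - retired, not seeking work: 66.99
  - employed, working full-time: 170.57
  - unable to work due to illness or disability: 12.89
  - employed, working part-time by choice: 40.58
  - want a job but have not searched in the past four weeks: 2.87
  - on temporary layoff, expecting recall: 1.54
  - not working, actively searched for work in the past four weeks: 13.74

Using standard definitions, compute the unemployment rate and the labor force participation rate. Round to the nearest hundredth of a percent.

Employed = 170.57 + 40.58 = 211.15 million.
Unemployed = 1.54 + 13.74 = 15.28 million (jobless and actively searching, or on temporary layoff).
Labor force = 211.15 + 15.28 = 226.43 million.
Not in labor force = 66.99 + 12.89 + 2.87 = 82.75 million (those not working and not actively searching are outside the labor force — including those who want a job but have given up searching).
Civilian working-age population = 226.43 + 82.75 = 309.18 million.
Unemployment rate = 15.28 / 226.43 = 6.75%.
Labor force participation rate = 226.43 / 309.18 = 73.24%.

Unemployment rate ≈ 6.75%; labor force participation rate ≈ 73.24%.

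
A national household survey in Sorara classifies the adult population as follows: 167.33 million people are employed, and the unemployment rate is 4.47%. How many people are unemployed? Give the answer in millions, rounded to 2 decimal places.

Let U be the number unemployed. The labor force is E + U, and U/(E+U) = 0.0447.
So U = 0.0447 × 167.33 / (1 − 0.0447) = 7.4797 / 0.9553 ≈ 7.83 million.

About 7.83 million are unemployed.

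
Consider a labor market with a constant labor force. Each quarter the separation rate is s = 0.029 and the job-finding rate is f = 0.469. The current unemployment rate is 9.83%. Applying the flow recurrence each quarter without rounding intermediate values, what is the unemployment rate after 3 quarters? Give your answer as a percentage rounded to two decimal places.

With a fixed labor force, u_{t+1} = u_t + s·(1−u_t) − f·u_t = u_t·(1−s−f) + s.
Here 1−s−f = 0.502 and s = 0.029.
u_1 = 0.098300 × 0.502 + 0.029 = 0.078347.
u_2 = 0.078347 × 0.502 + 0.029 = 0.068330.
u_3 = 0.068330 × 0.502 + 0.029 = 0.063302.

Unemployment rate after three quarters ≈ 6.33%.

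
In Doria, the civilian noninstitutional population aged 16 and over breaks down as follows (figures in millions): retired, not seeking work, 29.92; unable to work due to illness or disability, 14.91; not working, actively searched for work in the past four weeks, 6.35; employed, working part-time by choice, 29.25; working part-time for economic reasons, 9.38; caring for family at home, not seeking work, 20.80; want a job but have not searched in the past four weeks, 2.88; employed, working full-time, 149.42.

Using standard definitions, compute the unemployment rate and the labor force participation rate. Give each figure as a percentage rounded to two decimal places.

Unemployment rate ≈ 3.27%; labor force participation rate ≈ 73.94%.

Employed = 29.25 + 9.38 + 149.42 = 188.05 million (anyone who worked, including part-time for economic reasons, counts as employed).
Unemployed = 6.35 million.
Labor force = 188.05 + 6.35 = 194.40 million.
Not in labor force = 29.92 + 14.91 + 20.80 + 2.88 = 68.51 million (those not working and not actively searching are outside the labor force — including those who want a job but have given up searching).
Civilian working-age population = 194.40 + 68.51 = 262.91 million.
Unemployment rate = 6.35 / 194.40 = 3.27%.
Labor force participation rate = 194.40 / 262.91 = 73.94%.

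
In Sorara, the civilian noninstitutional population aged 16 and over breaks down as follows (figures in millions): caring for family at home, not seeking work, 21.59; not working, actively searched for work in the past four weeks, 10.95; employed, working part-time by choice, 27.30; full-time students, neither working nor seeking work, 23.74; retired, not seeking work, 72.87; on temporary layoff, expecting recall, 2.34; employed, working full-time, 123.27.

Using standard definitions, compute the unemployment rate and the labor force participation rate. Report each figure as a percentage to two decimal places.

Unemployment rate ≈ 8.11%; labor force participation rate ≈ 58.09%.

Employed = 27.30 + 123.27 = 150.57 million.
Unemployed = 10.95 + 2.34 = 13.29 million (jobless and actively searching, or on temporary layoff).
Labor force = 150.57 + 13.29 = 163.86 million.
Not in labor force = 21.59 + 23.74 + 72.87 = 118.20 million (those not working and not actively searching are outside the labor force).
Civilian working-age population = 163.86 + 118.20 = 282.06 million.
Unemployment rate = 13.29 / 163.86 = 8.11%.
Labor force participation rate = 163.86 / 282.06 = 58.09%.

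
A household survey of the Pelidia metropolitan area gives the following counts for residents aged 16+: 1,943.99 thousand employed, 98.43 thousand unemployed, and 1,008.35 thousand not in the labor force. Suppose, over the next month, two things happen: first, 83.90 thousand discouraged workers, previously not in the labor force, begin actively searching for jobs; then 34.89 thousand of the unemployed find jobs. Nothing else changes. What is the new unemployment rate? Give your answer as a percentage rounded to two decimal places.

Initially, labor force = 1,943.99 + 98.43 = 2,042.42 thousand, so u = 98.43/2,042.42 = 4.82%.
After the first change, unemployed and labor force both rise by 83.90 → E = 1,943.99, U = 182.33, labor force = 2,126.32 thousand.
After the second change, unemployed falls and employed rises by 34.89; labor force unchanged → E = 1,978.88, U = 147.44, labor force = 2,126.32 thousand.
New unemployment rate = 147.44 / 2,126.32 = 6.93%.

New unemployment rate ≈ 6.93%.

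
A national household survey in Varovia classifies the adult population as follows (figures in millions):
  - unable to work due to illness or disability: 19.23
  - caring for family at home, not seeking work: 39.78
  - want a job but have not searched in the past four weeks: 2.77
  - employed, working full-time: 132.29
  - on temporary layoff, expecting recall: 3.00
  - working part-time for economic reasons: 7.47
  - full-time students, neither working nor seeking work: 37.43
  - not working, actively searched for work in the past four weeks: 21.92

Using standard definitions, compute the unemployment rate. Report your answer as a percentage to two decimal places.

Unemployment rate ≈ 15.13%.

Employed = 132.29 + 7.47 = 139.76 million (anyone who worked, including part-time for economic reasons, counts as employed).
Unemployed = 3.00 + 21.92 = 24.92 million (jobless and actively searching, or on temporary layoff).
Labor force = 139.76 + 24.92 = 164.68 million.
Unemployment rate = 24.92 / 164.68 = 15.13%.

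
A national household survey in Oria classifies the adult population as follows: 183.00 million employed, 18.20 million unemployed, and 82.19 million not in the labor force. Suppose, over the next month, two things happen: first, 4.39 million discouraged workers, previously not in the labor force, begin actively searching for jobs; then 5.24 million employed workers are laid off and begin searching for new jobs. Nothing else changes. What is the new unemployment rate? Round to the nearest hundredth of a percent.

Initially, labor force = 183.00 + 18.20 = 201.20 million, so u = 18.20/201.20 = 9.05%.
After the first change, unemployed and labor force both rise by 4.39 → E = 183.00, U = 22.59, labor force = 205.59 million.
After the second change, employed falls and unemployed rises by 5.24; labor force unchanged → E = 177.76, U = 27.83, labor force = 205.59 million.
New unemployment rate = 27.83 / 205.59 = 13.54%.

New unemployment rate ≈ 13.54%.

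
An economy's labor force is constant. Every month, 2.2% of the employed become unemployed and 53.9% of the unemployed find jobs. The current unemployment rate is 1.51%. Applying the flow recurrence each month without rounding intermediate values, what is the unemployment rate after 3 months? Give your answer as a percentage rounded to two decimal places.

Unemployment rate after three months ≈ 3.72%.

With a fixed labor force, u_{t+1} = u_t + s·(1−u_t) − f·u_t = u_t·(1−s−f) + s.
Here 1−s−f = 0.439 and s = 0.022.
u_1 = 0.015100 × 0.439 + 0.022 = 0.028629.
u_2 = 0.028629 × 0.439 + 0.022 = 0.034568.
u_3 = 0.034568 × 0.439 + 0.022 = 0.037175.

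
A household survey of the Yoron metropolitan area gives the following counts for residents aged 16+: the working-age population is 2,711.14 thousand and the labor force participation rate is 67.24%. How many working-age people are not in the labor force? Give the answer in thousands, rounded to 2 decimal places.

Share not in the labor force = 1 − 0.6724 = 0.3276.
Not in labor force = 0.3276 × 2,711.14 ≈ 888.17 thousand.

About 888.17 thousand are not in the labor force.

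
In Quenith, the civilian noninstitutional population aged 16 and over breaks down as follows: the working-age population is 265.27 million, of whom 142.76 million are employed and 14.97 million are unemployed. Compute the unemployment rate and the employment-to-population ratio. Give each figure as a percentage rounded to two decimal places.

Unemployment rate ≈ 9.49%; employment-population ratio ≈ 53.82%.

Labor force = employed + unemployed = 142.76 + 14.97 = 157.73 million.
Unemployment rate = 14.97 / 157.73 = 9.49%.
Employment-population ratio = 142.76 / 265.27 = 53.82%.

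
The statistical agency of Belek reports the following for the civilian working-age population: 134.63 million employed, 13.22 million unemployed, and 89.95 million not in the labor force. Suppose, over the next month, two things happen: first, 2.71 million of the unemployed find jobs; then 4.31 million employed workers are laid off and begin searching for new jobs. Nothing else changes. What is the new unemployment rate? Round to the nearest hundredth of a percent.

New unemployment rate ≈ 10.02%.

Initially, labor force = 134.63 + 13.22 = 147.85 million, so u = 13.22/147.85 = 8.94%.
After the first change, unemployed falls and employed rises by 2.71; labor force unchanged → E = 137.34, U = 10.51, labor force = 147.85 million.
After the second change, employed falls and unemployed rises by 4.31; labor force unchanged → E = 133.03, U = 14.82, labor force = 147.85 million.
New unemployment rate = 14.82 / 147.85 = 10.02%.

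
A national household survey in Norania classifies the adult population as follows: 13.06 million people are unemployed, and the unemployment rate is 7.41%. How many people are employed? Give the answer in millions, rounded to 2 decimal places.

Labor force = U / u = 13.06 / 0.0741 ≈ 176.25 million.
Employed = labor force − unemployed = 176.25 − 13.06 = 163.19 million.

About 163.19 million are employed.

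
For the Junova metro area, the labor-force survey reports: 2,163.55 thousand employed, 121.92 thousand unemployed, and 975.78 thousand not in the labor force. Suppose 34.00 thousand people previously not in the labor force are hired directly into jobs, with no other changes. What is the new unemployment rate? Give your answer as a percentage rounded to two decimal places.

New unemployment rate ≈ 5.26%.

Initially, labor force = 2,163.55 + 121.92 = 2,285.47 thousand, so u = 121.92/2,285.47 = 5.33%.
After the change, employed and labor force both rise by 34.00; unemployed unchanged → E = 2,197.55, U = 121.92, labor force = 2,319.47 thousand.
New unemployment rate = 121.92 / 2,319.47 = 5.26%.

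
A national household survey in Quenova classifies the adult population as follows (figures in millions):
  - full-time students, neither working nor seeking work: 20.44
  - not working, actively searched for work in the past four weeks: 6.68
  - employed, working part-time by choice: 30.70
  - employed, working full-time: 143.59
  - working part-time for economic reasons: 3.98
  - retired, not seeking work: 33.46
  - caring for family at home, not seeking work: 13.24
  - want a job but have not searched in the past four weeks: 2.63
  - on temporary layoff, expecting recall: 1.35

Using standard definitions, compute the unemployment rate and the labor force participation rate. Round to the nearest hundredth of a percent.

Unemployment rate ≈ 4.31%; labor force participation rate ≈ 72.75%.

Employed = 30.70 + 143.59 + 3.98 = 178.27 million (anyone who worked, including part-time for economic reasons, counts as employed).
Unemployed = 6.68 + 1.35 = 8.03 million (jobless and actively searching, or on temporary layoff).
Labor force = 178.27 + 8.03 = 186.30 million.
Not in labor force = 20.44 + 33.46 + 13.24 + 2.63 = 69.77 million (those not working and not actively searching are outside the labor force — including those who want a job but have given up searching).
Civilian working-age population = 186.30 + 69.77 = 256.07 million.
Unemployment rate = 8.03 / 186.30 = 4.31%.
Labor force participation rate = 186.30 / 256.07 = 72.75%.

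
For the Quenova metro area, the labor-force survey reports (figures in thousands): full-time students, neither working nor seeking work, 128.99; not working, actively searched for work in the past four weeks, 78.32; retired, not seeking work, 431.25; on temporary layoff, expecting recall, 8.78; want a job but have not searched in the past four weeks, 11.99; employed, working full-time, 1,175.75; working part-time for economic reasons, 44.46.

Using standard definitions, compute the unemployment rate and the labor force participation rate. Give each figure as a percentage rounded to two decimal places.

Employed = 1,175.75 + 44.46 = 1,220.21 thousand (anyone who worked, including part-time for economic reasons, counts as employed).
Unemployed = 78.32 + 8.78 = 87.10 thousand (jobless and actively searching, or on temporary layoff).
Labor force = 1,220.21 + 87.10 = 1,307.31 thousand.
Not in labor force = 128.99 + 431.25 + 11.99 = 572.23 thousand (those not working and not actively searching are outside the labor force — including those who want a job but have given up searching).
Civilian working-age population = 1,307.31 + 572.23 = 1,879.54 thousand.
Unemployment rate = 87.10 / 1,307.31 = 6.66%.
Labor force participation rate = 1,307.31 / 1,879.54 = 69.55%.

Unemployment rate ≈ 6.66%; labor force participation rate ≈ 69.55%.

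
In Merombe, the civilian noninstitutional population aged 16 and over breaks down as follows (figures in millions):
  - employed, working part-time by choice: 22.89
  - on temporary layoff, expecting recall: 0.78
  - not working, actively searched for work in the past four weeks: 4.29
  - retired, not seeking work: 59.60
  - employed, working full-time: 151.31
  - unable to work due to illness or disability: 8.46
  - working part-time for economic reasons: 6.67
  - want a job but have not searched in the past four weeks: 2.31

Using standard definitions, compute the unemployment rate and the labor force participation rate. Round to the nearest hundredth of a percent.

Unemployment rate ≈ 2.73%; labor force participation rate ≈ 72.54%.

Employed = 22.89 + 151.31 + 6.67 = 180.87 million (anyone who worked, including part-time for economic reasons, counts as employed).
Unemployed = 0.78 + 4.29 = 5.07 million (jobless and actively searching, or on temporary layoff).
Labor force = 180.87 + 5.07 = 185.94 million.
Not in labor force = 59.60 + 8.46 + 2.31 = 70.37 million (those not working and not actively searching are outside the labor force — including those who want a job but have given up searching).
Civilian working-age population = 185.94 + 70.37 = 256.31 million.
Unemployment rate = 5.07 / 185.94 = 2.73%.
Labor force participation rate = 185.94 / 256.31 = 72.54%.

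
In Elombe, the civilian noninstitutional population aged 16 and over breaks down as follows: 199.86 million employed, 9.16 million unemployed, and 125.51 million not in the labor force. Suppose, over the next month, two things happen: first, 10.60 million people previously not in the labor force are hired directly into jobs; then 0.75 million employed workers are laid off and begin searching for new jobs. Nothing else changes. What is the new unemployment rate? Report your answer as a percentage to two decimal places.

Initially, labor force = 199.86 + 9.16 = 209.02 million, so u = 9.16/209.02 = 4.38%.
After the first change, employed and labor force both rise by 10.60; unemployed unchanged → E = 210.46, U = 9.16, labor force = 219.62 million.
After the second change, employed falls and unemployed rises by 0.75; labor force unchanged → E = 209.71, U = 9.91, labor force = 219.62 million.
New unemployment rate = 9.91 / 219.62 = 4.51%.

New unemployment rate ≈ 4.51%.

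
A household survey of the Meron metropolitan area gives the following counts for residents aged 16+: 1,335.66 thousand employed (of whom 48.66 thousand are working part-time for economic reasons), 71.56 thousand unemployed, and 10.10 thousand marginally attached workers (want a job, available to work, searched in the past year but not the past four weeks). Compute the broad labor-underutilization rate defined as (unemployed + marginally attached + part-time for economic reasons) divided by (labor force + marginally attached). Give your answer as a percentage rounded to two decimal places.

Broad underutilization rate ≈ 9.19%.

Labor force = 1,335.66 + 71.56 = 1,407.22 thousand.
Numerator = 71.56 + 10.10 + 48.66 = 130.32 thousand.
Denominator = 1,407.22 + 10.10 = 1,417.32 thousand.
Broad rate = 130.32 / 1,417.32 = 9.19%.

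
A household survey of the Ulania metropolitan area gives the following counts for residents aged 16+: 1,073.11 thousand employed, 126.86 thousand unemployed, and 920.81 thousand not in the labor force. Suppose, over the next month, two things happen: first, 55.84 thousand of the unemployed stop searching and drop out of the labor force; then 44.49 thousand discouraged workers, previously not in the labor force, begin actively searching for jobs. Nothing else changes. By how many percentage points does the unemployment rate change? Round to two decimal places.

Initially, labor force = 1,073.11 + 126.86 = 1,199.97 thousand, so u = 126.86/1,199.97 = 10.57%.
After the first change, unemployed and labor force both fall by 55.84 → E = 1,073.11, U = 71.02, labor force = 1,144.13 thousand.
After the second change, unemployed and labor force both rise by 44.49 → E = 1,073.11, U = 115.51, labor force = 1,188.62 thousand.
New unemployment rate = 115.51 / 1,188.62 = 9.72%.
Change = 9.72% − 10.57% = −0.85 percentage points.

The unemployment rate changes by −0.85 percentage points.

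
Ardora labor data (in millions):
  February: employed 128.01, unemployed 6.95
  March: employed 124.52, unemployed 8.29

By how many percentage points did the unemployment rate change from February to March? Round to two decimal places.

The unemployment rate changed by +1.09 percentage points.

February: labor force = 128.01 + 6.95 = 134.96; u = 6.95/134.96 = 5.15%.
March: labor force = 124.52 + 8.29 = 132.81; u = 8.29/132.81 = 6.24%.
Change = 6.24% − 5.15% = +1.09 pp.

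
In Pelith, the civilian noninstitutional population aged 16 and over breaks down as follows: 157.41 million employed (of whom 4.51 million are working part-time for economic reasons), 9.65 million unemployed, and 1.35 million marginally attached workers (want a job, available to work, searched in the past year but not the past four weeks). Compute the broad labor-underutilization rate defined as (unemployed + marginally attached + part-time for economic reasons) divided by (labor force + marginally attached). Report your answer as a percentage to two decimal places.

Broad underutilization rate ≈ 9.21%.

Labor force = 157.41 + 9.65 = 167.06 million.
Numerator = 9.65 + 1.35 + 4.51 = 15.51 million.
Denominator = 167.06 + 1.35 = 168.41 million.
Broad rate = 15.51 / 168.41 = 9.21%.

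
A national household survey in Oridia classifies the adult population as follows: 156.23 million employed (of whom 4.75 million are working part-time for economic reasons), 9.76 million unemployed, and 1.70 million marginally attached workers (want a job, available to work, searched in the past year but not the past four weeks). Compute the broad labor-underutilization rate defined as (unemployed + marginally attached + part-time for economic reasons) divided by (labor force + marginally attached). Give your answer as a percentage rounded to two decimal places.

Labor force = 156.23 + 9.76 = 165.99 million.
Numerator = 9.76 + 1.70 + 4.75 = 16.21 million.
Denominator = 165.99 + 1.70 = 167.69 million.
Broad rate = 16.21 / 167.69 = 9.67%.

Broad underutilization rate ≈ 9.67%.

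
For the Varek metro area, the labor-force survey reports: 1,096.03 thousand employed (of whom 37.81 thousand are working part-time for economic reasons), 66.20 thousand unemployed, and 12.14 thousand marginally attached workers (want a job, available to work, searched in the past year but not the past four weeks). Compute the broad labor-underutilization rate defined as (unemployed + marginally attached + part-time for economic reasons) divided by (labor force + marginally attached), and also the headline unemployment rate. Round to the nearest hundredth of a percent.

Labor force = 1,096.03 + 66.20 = 1,162.23 thousand.
Numerator = 66.20 + 12.14 + 37.81 = 116.15 thousand.
Denominator = 1,162.23 + 12.14 = 1,174.37 thousand.
Broad rate = 116.15 / 1,174.37 = 9.89%.
Headline unemployment rate = 66.20 / 1,162.23 = 5.70%.

Broad underutilization rate ≈ 9.89%; headline unemployment rate ≈ 5.70%.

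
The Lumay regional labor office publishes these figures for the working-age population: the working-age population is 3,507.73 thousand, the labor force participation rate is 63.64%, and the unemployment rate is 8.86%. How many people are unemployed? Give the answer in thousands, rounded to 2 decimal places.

About 197.78 thousand are unemployed.

Labor force = 0.6364 × 3,507.73 = 2,232.32 thousand.
Unemployed = 0.0886 × 2,232.32 ≈ 197.78 thousand.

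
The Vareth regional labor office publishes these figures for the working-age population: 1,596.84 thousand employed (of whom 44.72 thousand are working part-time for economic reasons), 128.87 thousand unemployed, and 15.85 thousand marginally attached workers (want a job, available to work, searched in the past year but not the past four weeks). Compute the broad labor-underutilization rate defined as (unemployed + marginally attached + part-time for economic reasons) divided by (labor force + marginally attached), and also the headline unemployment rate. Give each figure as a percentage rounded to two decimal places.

Labor force = 1,596.84 + 128.87 = 1,725.71 thousand.
Numerator = 128.87 + 15.85 + 44.72 = 189.44 thousand.
Denominator = 1,725.71 + 15.85 = 1,741.56 thousand.
Broad rate = 189.44 / 1,741.56 = 10.88%.
Headline unemployment rate = 128.87 / 1,725.71 = 7.47%.

Broad underutilization rate ≈ 10.88%; headline unemployment rate ≈ 7.47%.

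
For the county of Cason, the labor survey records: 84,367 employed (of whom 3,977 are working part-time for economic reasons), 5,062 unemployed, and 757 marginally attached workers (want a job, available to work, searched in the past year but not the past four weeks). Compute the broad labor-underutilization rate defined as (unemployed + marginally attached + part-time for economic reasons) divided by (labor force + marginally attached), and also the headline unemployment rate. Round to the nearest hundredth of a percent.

Broad underutilization rate ≈ 10.86%; headline unemployment rate ≈ 5.66%.

Labor force = 84,367 + 5,062 = 89,429.
Numerator = 5,062 + 757 + 3,977 = 9,796.
Denominator = 89,429 + 757 = 90,186.
Broad rate = 9,796 / 90,186 = 10.86%.
Headline unemployment rate = 5,062 / 89,429 = 5.66%.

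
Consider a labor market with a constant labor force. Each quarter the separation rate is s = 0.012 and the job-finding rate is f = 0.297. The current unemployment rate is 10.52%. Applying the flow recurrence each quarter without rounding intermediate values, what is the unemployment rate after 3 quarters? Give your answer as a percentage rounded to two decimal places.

With a fixed labor force, u_{t+1} = u_t + s·(1−u_t) − f·u_t = u_t·(1−s−f) + s.
Here 1−s−f = 0.691 and s = 0.012.
u_1 = 0.105200 × 0.691 + 0.012 = 0.084693.
u_2 = 0.084693 × 0.691 + 0.012 = 0.070523.
u_3 = 0.070523 × 0.691 + 0.012 = 0.060731.

Unemployment rate after three quarters ≈ 6.07%.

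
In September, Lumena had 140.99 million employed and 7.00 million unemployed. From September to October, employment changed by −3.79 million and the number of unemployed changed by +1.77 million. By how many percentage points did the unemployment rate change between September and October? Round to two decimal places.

September: labor force = 140.99 + 7.00 = 147.99; u = 7.00/147.99 = 4.73%.
October: labor force = 137.20 + 8.77 = 145.97; u = 8.77/145.97 = 6.01%.
Change = 6.01% − 4.73% = +1.28 pp.

The unemployment rate changed by +1.28 percentage points.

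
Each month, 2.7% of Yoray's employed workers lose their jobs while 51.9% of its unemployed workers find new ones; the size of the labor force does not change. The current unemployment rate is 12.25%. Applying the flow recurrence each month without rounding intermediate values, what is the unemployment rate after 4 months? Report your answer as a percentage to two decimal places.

Unemployment rate after four months ≈ 5.26%.

With a fixed labor force, u_{t+1} = u_t + s·(1−u_t) − f·u_t = u_t·(1−s−f) + s.
Here 1−s−f = 0.454 and s = 0.027.
u_1 = 0.122500 × 0.454 + 0.027 = 0.082615.
u_2 = 0.082615 × 0.454 + 0.027 = 0.064507.
u_3 = 0.064507 × 0.454 + 0.027 = 0.056286.
u_4 = 0.056286 × 0.454 + 0.027 = 0.052554.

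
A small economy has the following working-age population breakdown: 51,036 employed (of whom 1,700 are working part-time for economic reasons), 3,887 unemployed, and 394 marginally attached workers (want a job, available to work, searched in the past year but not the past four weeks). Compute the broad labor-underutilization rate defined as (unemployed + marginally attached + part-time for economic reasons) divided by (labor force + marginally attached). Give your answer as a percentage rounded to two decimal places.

Labor force = 51,036 + 3,887 = 54,923.
Numerator = 3,887 + 394 + 1,700 = 5,981.
Denominator = 54,923 + 394 = 55,317.
Broad rate = 5,981 / 55,317 = 10.81%.

Broad underutilization rate ≈ 10.81%.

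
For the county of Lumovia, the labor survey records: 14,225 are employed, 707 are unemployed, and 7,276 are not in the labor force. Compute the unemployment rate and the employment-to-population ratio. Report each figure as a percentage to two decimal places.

Labor force = employed + unemployed = 14,225 + 707 = 14,932.
Working-age population = 14,932 + 7,276 = 22,208.
Unemployment rate = 707 / 14,932 = 4.73%.
Employment-population ratio = 14,225 / 22,208 = 64.05%.

Unemployment rate ≈ 4.73%; employment-population ratio ≈ 64.05%.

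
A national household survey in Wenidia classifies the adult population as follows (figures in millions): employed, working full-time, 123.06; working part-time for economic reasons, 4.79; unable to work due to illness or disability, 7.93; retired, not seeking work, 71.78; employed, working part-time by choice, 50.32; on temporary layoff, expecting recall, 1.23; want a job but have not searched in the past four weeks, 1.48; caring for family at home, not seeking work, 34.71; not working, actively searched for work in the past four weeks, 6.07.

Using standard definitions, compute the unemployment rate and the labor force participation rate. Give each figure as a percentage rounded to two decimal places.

Unemployment rate ≈ 3.94%; labor force participation rate ≈ 61.54%.

Employed = 123.06 + 4.79 + 50.32 = 178.17 million (anyone who worked, including part-time for economic reasons, counts as employed).
Unemployed = 1.23 + 6.07 = 7.30 million (jobless and actively searching, or on temporary layoff).
Labor force = 178.17 + 7.30 = 185.47 million.
Not in labor force = 7.93 + 71.78 + 1.48 + 34.71 = 115.90 million (those not working and not actively searching are outside the labor force — including those who want a job but have given up searching).
Civilian working-age population = 185.47 + 115.90 = 301.37 million.
Unemployment rate = 7.30 / 185.47 = 3.94%.
Labor force participation rate = 185.47 / 301.37 = 61.54%.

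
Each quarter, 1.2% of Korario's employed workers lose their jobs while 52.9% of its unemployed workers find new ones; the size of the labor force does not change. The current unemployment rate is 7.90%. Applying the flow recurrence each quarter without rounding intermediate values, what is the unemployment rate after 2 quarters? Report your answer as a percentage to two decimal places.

With a fixed labor force, u_{t+1} = u_t + s·(1−u_t) − f·u_t = u_t·(1−s−f) + s.
Here 1−s−f = 0.459 and s = 0.012.
u_1 = 0.079000 × 0.459 + 0.012 = 0.048261.
u_2 = 0.048261 × 0.459 + 0.012 = 0.034152.

Unemployment rate after two quarters ≈ 3.42%.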